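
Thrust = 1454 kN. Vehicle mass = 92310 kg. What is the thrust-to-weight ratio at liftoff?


TWR = 1454000 / (92310 * 9.81) = 1.61

1.61


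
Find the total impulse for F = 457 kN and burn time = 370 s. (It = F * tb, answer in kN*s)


It = 457 * 370 = 169090 kN*s

169090 kN*s


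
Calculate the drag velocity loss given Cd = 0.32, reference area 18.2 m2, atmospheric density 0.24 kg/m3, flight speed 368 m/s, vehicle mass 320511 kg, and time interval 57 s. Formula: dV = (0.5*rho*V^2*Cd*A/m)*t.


D = 0.5 * 0.24 * 368^2 * 0.32 * 18.2 = 94645.13 N
a = 94645.13 / 320511 = 0.2953 m/s2
dV = 0.2953 * 57 = 16.8 m/s

16.8 m/s


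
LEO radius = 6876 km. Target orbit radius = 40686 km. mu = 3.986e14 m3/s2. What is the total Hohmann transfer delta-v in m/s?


V1 = sqrt(mu/r1) = 7613.79 m/s
dV1 = V1*(sqrt(2*r2/(r1+r2)) - 1) = 2345.04 m/s
V2 = sqrt(mu/r2) = 3130.01 m/s
dV2 = V2*(1 - sqrt(2*r1/(r1+r2))) = 1446.96 m/s
Total dV = 3792 m/s

3792 m/s


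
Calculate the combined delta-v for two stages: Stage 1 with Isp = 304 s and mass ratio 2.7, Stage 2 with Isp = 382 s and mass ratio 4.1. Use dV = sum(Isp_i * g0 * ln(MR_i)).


dV1 = 304 * 9.81 * ln(2.7) = 2962.1 m/s
dV2 = 382 * 9.81 * ln(4.1) = 5287.6 m/s
Total dV = 2962.1 + 5287.6 = 8249.7 m/s ~ 8250 m/s

8250 m/s


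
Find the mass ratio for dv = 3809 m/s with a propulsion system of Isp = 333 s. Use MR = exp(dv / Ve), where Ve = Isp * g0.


Ve = 333 * 9.81 = 3266.73 m/s
MR = exp(3809 / 3266.73) = 3.209

3.209


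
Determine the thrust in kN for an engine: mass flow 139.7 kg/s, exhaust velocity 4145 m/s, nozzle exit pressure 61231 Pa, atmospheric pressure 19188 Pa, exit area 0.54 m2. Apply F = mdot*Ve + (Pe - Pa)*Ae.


F = 139.7 * 4145 + (61231 - 19188) * 0.54 = 601760.0 N = 601.8 kN

601.8 kN


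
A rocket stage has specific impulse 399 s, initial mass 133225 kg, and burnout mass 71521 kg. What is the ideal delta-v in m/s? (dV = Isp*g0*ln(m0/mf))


Ve = 399 * 9.81 = 3914.19 m/s
dV = 3914.19 * ln(133225/71521) = 2435 m/s

2435 m/s


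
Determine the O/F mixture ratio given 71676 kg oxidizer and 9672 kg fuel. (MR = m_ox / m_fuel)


MR = 71676 / 9672 = 7.41

7.41


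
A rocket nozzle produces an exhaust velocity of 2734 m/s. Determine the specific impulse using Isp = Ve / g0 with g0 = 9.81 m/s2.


Isp = Ve / g0 = 2734 / 9.81 = 278.7 s

278.7 s


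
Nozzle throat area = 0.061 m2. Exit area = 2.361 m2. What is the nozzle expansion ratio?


AR = 2.361 / 0.061 = 38.7

38.7


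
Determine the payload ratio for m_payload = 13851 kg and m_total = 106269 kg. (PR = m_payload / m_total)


PR = 13851 / 106269 = 0.1303

0.1303


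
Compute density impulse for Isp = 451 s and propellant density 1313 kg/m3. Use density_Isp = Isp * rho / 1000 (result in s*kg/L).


rho*Isp = 451 * 1313 / 1000 = 592 s*kg/L

592 s*kg/L


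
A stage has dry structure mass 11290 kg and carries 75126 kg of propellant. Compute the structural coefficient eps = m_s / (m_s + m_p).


eps = 11290 / (11290 + 75126) = 0.1306

0.1306


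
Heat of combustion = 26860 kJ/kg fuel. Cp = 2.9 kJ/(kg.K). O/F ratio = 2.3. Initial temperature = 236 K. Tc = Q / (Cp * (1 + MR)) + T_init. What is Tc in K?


Tc = 26860 / (2.9 * (1 + 2.3)) + 236 = 3043 K

3043 K


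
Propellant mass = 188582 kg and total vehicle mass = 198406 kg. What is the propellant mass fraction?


PMF = 188582 / 198406 = 0.95

0.95


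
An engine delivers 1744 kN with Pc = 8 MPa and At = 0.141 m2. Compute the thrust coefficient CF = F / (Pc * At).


CF = 1744000 / (8e6 * 0.141) = 1.55

1.55


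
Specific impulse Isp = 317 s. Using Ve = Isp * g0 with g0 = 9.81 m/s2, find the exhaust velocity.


Ve = Isp * g0 = 317 * 9.81 = 3109.8 m/s

3109.8 m/s


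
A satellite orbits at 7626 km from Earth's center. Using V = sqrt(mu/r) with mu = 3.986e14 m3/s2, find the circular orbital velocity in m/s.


V = sqrt(3.986e14 / 7626000) = 7230 m/s

7230 m/s


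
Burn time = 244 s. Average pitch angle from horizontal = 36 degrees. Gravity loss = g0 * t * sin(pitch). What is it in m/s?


GL = 9.81 * 244 * sin(36 deg) = 1407 m/s

1407 m/s


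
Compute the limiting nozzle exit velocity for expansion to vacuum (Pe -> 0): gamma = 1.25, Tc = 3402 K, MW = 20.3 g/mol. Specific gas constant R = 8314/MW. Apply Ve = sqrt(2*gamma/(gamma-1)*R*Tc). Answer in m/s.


R = 8314 / 20.3 = 409.56 J/(kg.K)
Ve = sqrt(2 * 1.25 / (1.25 - 1) * 409.56 * 3402) = 3733 m/s

3733 m/s


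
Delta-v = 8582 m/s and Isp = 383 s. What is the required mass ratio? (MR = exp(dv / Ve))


Ve = 383 * 9.81 = 3757.23 m/s
MR = exp(8582 / 3757.23) = 9.817

9.817


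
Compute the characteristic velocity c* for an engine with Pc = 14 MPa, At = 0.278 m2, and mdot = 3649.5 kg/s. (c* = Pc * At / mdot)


c* = 14e6 * 0.278 / 3649.5 = 1066 m/s

1066 m/s


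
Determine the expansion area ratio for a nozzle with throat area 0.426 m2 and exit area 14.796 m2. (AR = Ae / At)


AR = 14.796 / 0.426 = 34.7

34.7


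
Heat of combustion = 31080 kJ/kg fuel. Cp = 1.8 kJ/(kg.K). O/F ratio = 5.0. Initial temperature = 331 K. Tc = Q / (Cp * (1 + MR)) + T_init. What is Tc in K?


Tc = 31080 / (1.8 * (1 + 5.0)) + 331 = 3209 K

3209 K


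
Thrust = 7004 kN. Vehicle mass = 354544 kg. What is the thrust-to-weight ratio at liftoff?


TWR = 7004000 / (354544 * 9.81) = 2.01

2.01


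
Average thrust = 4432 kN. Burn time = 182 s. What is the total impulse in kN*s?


It = 4432 * 182 = 806624 kN*s

806624 kN*s


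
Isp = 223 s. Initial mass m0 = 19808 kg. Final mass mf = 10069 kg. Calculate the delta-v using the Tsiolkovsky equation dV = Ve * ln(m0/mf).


Ve = 223 * 9.81 = 2187.63 m/s
dV = 2187.63 * ln(19808/10069) = 1480 m/s

1480 m/s


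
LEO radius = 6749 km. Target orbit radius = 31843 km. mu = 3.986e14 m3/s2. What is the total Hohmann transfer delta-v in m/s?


V1 = sqrt(mu/r1) = 7685.09 m/s
dV1 = V1*(sqrt(2*r2/(r1+r2)) - 1) = 2187.3 m/s
V2 = sqrt(mu/r2) = 3538.03 m/s
dV2 = V2*(1 - sqrt(2*r1/(r1+r2))) = 1445.62 m/s
Total dV = 3633 m/s

3633 m/s


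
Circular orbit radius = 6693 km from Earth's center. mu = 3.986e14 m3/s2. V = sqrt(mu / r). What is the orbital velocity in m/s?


V = sqrt(3.986e14 / 6693000) = 7717 m/s

7717 m/s


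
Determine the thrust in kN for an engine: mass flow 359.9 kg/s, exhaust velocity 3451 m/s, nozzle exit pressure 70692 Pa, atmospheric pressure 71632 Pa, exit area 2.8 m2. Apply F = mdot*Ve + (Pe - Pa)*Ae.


F = 359.9 * 3451 + (70692 - 71632) * 2.8 = 1.2394e+06 N = 1239.4 kN

1239.4 kN


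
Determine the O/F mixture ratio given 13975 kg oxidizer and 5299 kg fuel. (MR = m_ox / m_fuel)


MR = 13975 / 5299 = 2.64

2.64


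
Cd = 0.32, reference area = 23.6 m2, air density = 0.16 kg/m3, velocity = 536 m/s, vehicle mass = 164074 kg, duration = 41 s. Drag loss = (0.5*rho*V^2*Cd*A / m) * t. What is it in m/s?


D = 0.5 * 0.16 * 536^2 * 0.32 * 23.6 = 173572.75 N
a = 173572.75 / 164074 = 1.0579 m/s2
dV = 1.0579 * 41 = 43.4 m/s

43.4 m/s


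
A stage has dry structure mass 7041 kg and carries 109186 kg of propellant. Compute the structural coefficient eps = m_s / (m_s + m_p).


eps = 7041 / (7041 + 109186) = 0.0606

0.0606


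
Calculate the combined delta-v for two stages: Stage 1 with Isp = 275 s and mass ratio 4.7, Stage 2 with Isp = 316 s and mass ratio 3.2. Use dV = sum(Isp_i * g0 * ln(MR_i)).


dV1 = 275 * 9.81 * ln(4.7) = 4174.9 m/s
dV2 = 316 * 9.81 * ln(3.2) = 3605.7 m/s
Total dV = 4174.9 + 3605.7 = 7780.6 m/s ~ 7781 m/s

7781 m/s


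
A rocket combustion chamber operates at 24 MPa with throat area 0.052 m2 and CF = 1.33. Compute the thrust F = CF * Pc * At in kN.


F = 1.33 * 24e6 * 0.052 = 1.6598e+06 N = 1659.8 kN

1659.8 kN


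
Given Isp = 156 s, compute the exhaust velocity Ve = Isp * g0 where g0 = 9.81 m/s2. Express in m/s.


Ve = Isp * g0 = 156 * 9.81 = 1530.4 m/s

1530.4 m/s


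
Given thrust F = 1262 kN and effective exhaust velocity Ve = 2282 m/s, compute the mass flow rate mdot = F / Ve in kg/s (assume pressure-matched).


mdot = F / Ve = 1262000 / 2282 = 553.0 kg/s

553.0 kg/s


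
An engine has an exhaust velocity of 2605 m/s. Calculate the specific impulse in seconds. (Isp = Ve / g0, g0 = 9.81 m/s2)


Isp = Ve / g0 = 2605 / 9.81 = 265.5 s

265.5 s


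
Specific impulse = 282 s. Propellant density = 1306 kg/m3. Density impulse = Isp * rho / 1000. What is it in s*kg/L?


rho*Isp = 282 * 1306 / 1000 = 368 s*kg/L

368 s*kg/L


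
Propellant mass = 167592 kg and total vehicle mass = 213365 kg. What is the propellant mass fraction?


PMF = 167592 / 213365 = 0.785

0.785


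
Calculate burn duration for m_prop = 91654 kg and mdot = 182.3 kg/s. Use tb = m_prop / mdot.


tb = 91654 / 182.3 = 502.8 s

502.8 s


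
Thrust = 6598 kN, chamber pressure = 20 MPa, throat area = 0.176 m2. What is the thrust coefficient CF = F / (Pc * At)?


CF = 6598000 / (20e6 * 0.176) = 1.87

1.87


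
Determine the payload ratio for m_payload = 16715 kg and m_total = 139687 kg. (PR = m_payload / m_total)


PR = 16715 / 139687 = 0.1197

0.1197


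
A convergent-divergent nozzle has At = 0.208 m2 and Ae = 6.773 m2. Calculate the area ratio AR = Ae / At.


AR = 6.773 / 0.208 = 32.6

32.6


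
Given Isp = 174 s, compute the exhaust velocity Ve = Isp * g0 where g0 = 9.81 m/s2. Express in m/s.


Ve = Isp * g0 = 174 * 9.81 = 1706.9 m/s

1706.9 m/s


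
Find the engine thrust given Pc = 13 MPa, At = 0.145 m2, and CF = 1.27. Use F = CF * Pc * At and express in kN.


F = 1.27 * 13e6 * 0.145 = 2.3940e+06 N = 2393.9 kN

2393.9 kN


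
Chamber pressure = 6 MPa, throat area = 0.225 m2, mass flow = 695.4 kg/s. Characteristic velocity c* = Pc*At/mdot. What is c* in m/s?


c* = 6e6 * 0.225 / 695.4 = 1941 m/s

1941 m/s


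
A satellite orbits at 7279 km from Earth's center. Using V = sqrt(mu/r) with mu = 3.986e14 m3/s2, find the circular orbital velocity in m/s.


V = sqrt(3.986e14 / 7279000) = 7400 m/s

7400 m/s


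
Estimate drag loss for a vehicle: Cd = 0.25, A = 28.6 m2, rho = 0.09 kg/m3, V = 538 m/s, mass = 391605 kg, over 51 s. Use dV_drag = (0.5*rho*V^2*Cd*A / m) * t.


D = 0.5 * 0.09 * 538^2 * 0.25 * 28.6 = 93128.61 N
a = 93128.61 / 391605 = 0.2378 m/s2
dV = 0.2378 * 51 = 12.1 m/s

12.1 m/s


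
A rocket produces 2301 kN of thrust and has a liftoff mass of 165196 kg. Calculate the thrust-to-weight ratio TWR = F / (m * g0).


TWR = 2301000 / (165196 * 9.81) = 1.42

1.42


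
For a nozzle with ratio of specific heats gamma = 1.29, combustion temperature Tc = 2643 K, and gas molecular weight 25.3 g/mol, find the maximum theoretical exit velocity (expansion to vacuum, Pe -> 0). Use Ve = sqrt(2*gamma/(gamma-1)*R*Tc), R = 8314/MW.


R = 8314 / 25.3 = 328.62 J/(kg.K)
Ve = sqrt(2 * 1.29 / (1.29 - 1) * 328.62 * 2643) = 2780 m/s

2780 m/s


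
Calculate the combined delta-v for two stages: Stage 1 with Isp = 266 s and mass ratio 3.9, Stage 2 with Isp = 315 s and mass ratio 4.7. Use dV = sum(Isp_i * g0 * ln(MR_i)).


dV1 = 266 * 9.81 * ln(3.9) = 3551.4 m/s
dV2 = 315 * 9.81 * ln(4.7) = 4782.2 m/s
Total dV = 3551.4 + 4782.2 = 8333.6 m/s ~ 8334 m/s

8334 m/s


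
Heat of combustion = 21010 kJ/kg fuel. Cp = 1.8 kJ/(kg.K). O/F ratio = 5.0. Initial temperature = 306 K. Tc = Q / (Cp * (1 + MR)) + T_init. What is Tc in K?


Tc = 21010 / (1.8 * (1 + 5.0)) + 306 = 2251 K

2251 K


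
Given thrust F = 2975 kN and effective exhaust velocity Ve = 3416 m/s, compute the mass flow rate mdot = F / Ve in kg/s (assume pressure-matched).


mdot = F / Ve = 2975000 / 3416 = 870.9 kg/s

870.9 kg/s


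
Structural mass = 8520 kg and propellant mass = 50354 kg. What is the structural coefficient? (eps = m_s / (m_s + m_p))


eps = 8520 / (8520 + 50354) = 0.1447

0.1447


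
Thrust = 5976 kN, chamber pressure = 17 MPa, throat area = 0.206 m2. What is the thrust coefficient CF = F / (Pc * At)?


CF = 5976000 / (17e6 * 0.206) = 1.71

1.71


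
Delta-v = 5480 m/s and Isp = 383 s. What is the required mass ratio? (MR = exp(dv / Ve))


Ve = 383 * 9.81 = 3757.23 m/s
MR = exp(5480 / 3757.23) = 4.3

4.3


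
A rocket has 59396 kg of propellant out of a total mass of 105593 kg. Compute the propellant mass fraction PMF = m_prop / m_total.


PMF = 59396 / 105593 = 0.562

0.562


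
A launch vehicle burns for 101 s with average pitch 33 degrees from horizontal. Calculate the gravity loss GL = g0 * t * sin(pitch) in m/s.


GL = 9.81 * 101 * sin(33 deg) = 540 m/s

540 m/s


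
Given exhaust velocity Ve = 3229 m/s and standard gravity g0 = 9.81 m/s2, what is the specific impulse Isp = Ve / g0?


Isp = Ve / g0 = 3229 / 9.81 = 329.2 s

329.2 s


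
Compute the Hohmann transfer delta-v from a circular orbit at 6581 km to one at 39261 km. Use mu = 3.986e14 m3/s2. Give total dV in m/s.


V1 = sqrt(mu/r1) = 7782.56 m/s
dV1 = V1*(sqrt(2*r2/(r1+r2)) - 1) = 2403.04 m/s
V2 = sqrt(mu/r2) = 3186.31 m/s
dV2 = V2*(1 - sqrt(2*r1/(r1+r2))) = 1478.98 m/s
Total dV = 3882 m/s

3882 m/s


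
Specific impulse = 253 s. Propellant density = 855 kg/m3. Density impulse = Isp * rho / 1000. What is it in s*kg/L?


rho*Isp = 253 * 855 / 1000 = 216 s*kg/L

216 s*kg/L


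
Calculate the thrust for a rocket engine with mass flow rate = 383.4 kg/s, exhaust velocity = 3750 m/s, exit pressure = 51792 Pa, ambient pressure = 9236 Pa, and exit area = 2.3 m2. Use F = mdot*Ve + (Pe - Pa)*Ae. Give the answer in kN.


F = 383.4 * 3750 + (51792 - 9236) * 2.3 = 1.5356e+06 N = 1535.6 kN

1535.6 kN


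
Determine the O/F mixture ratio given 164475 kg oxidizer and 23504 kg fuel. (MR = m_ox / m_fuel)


MR = 164475 / 23504 = 7.0

7.0


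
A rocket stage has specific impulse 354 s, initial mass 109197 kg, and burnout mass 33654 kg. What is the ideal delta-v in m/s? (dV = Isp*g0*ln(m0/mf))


Ve = 354 * 9.81 = 3472.74 m/s
dV = 3472.74 * ln(109197/33654) = 4087 m/s

4087 m/s


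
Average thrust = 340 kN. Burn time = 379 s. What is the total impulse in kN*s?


It = 340 * 379 = 128860 kN*s

128860 kN*s


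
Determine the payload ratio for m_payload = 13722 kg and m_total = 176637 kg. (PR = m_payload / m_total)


PR = 13722 / 176637 = 0.0777

0.0777


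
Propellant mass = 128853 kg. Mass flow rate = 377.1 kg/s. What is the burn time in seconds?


tb = 128853 / 377.1 = 341.7 s

341.7 s


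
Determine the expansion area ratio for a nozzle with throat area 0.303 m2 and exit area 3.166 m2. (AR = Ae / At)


AR = 3.166 / 0.303 = 10.4

10.4


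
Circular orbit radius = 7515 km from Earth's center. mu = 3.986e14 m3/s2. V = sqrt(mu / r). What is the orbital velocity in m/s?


V = sqrt(3.986e14 / 7515000) = 7283 m/s

7283 m/s


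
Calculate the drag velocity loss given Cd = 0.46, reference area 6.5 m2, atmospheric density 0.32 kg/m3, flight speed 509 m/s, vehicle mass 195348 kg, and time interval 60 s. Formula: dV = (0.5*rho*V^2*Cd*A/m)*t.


D = 0.5 * 0.32 * 509^2 * 0.46 * 6.5 = 123944.35 N
a = 123944.35 / 195348 = 0.6345 m/s2
dV = 0.6345 * 60 = 38.1 m/s

38.1 m/s


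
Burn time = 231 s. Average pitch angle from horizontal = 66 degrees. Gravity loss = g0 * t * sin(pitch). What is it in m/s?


GL = 9.81 * 231 * sin(66 deg) = 2070 m/s

2070 m/s


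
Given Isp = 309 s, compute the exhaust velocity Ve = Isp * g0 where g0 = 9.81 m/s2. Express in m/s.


Ve = Isp * g0 = 309 * 9.81 = 3031.3 m/s

3031.3 m/s


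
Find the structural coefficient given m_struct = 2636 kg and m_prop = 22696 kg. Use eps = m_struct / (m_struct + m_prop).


eps = 2636 / (2636 + 22696) = 0.1041

0.1041


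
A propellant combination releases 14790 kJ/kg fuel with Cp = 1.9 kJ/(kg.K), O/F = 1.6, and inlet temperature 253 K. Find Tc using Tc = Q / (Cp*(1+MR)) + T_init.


Tc = 14790 / (1.9 * (1 + 1.6)) + 253 = 3247 K

3247 K


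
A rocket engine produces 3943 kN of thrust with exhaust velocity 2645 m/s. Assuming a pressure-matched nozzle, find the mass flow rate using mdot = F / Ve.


mdot = F / Ve = 3943000 / 2645 = 1490.7 kg/s

1490.7 kg/s


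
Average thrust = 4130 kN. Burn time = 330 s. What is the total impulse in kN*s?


It = 4130 * 330 = 1362900 kN*s

1362900 kN*s


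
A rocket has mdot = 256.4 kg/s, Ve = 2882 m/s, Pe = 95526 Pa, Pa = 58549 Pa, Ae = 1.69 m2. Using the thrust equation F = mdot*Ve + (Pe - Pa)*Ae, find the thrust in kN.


F = 256.4 * 2882 + (95526 - 58549) * 1.69 = 801436.0 N = 801.4 kN

801.4 kN


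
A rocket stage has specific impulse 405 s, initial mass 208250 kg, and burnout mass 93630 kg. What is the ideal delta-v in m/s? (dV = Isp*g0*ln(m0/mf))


Ve = 405 * 9.81 = 3973.05 m/s
dV = 3973.05 * ln(208250/93630) = 3176 m/s

3176 m/s


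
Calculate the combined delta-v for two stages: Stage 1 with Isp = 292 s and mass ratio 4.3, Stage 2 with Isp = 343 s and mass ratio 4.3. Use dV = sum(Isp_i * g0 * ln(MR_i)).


dV1 = 292 * 9.81 * ln(4.3) = 4178.2 m/s
dV2 = 343 * 9.81 * ln(4.3) = 4908.0 m/s
Total dV = 4178.2 + 4908.0 = 9086.2 m/s ~ 9086 m/s

9086 m/s


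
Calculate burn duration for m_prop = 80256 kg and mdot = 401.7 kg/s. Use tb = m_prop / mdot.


tb = 80256 / 401.7 = 199.8 s

199.8 s


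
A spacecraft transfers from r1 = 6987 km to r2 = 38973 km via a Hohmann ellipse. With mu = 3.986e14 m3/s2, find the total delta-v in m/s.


V1 = sqrt(mu/r1) = 7553.07 m/s
dV1 = V1*(sqrt(2*r2/(r1+r2)) - 1) = 2283.2 m/s
V2 = sqrt(mu/r2) = 3198.06 m/s
dV2 = V2*(1 - sqrt(2*r1/(r1+r2))) = 1434.64 m/s
Total dV = 3718 m/s

3718 m/s


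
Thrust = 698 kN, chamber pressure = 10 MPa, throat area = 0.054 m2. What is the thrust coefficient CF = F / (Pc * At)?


CF = 698000 / (10e6 * 0.054) = 1.29

1.29


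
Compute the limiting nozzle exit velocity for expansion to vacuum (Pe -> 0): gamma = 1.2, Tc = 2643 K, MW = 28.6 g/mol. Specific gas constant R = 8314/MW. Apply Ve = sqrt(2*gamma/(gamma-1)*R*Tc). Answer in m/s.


R = 8314 / 28.6 = 290.7 J/(kg.K)
Ve = sqrt(2 * 1.2 / (1.2 - 1) * 290.7 * 2643) = 3036 m/s

3036 m/s


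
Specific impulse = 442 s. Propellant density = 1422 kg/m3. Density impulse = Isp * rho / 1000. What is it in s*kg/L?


rho*Isp = 442 * 1422 / 1000 = 629 s*kg/L

629 s*kg/L


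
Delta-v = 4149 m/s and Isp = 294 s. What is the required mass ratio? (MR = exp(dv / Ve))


Ve = 294 * 9.81 = 2884.14 m/s
MR = exp(4149 / 2884.14) = 4.215

4.215


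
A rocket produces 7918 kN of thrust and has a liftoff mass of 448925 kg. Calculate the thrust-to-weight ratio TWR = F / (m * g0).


TWR = 7918000 / (448925 * 9.81) = 1.8

1.8


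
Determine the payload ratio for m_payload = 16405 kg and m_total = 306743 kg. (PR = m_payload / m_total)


PR = 16405 / 306743 = 0.0535

0.0535


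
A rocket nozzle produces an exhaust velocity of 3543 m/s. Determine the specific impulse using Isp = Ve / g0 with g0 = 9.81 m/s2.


Isp = Ve / g0 = 3543 / 9.81 = 361.2 s

361.2 s


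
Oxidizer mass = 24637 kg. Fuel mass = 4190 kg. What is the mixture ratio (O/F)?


MR = 24637 / 4190 = 5.88

5.88


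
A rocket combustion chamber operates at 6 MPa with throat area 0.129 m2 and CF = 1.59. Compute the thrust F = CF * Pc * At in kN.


F = 1.59 * 6e6 * 0.129 = 1.2307e+06 N = 1230.7 kN

1230.7 kN


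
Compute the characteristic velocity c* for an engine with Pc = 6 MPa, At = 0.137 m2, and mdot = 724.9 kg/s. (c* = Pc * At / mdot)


c* = 6e6 * 0.137 / 724.9 = 1134 m/s

1134 m/s


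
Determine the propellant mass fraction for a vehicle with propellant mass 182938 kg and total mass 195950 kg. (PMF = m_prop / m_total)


PMF = 182938 / 195950 = 0.934

0.934


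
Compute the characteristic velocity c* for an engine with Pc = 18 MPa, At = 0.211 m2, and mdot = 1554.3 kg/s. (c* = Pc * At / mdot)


c* = 18e6 * 0.211 / 1554.3 = 2444 m/s

2444 m/s


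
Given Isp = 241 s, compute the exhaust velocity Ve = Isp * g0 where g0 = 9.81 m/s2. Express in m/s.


Ve = Isp * g0 = 241 * 9.81 = 2364.2 m/s

2364.2 m/s


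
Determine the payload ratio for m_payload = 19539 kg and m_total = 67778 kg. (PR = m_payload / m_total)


PR = 19539 / 67778 = 0.2883

0.2883


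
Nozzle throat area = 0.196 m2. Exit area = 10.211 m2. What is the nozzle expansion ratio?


AR = 10.211 / 0.196 = 52.1

52.1


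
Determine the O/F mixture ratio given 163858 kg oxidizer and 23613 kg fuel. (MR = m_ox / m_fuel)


MR = 163858 / 23613 = 6.94

6.94


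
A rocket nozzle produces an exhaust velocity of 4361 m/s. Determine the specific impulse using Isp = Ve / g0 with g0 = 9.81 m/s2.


Isp = Ve / g0 = 4361 / 9.81 = 444.5 s

444.5 s


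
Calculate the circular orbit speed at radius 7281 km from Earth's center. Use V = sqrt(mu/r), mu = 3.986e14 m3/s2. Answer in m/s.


V = sqrt(3.986e14 / 7281000) = 7399 m/s

7399 m/s


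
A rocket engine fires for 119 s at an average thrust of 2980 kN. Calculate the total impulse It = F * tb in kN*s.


It = 2980 * 119 = 354620 kN*s

354620 kN*s


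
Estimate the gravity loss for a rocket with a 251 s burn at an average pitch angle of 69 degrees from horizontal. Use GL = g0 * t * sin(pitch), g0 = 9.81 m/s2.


GL = 9.81 * 251 * sin(69 deg) = 2299 m/s

2299 m/s


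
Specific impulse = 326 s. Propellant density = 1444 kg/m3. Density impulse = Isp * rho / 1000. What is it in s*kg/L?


rho*Isp = 326 * 1444 / 1000 = 471 s*kg/L

471 s*kg/L


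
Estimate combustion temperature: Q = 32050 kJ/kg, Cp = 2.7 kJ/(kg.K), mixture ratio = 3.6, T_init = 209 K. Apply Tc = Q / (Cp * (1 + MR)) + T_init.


Tc = 32050 / (2.7 * (1 + 3.6)) + 209 = 2790 K

2790 K


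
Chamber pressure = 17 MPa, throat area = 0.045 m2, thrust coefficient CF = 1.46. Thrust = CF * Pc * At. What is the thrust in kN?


F = 1.46 * 17e6 * 0.045 = 1.1169e+06 N = 1116.9 kN

1116.9 kN


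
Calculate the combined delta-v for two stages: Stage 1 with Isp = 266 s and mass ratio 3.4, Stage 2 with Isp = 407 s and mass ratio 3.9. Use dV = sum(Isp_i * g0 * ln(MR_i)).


dV1 = 266 * 9.81 * ln(3.4) = 3193.4 m/s
dV2 = 407 * 9.81 * ln(3.9) = 5433.9 m/s
Total dV = 3193.4 + 5433.9 = 8627.3 m/s ~ 8627 m/s

8627 m/s


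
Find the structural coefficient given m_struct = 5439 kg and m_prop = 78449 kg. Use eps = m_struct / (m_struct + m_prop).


eps = 5439 / (5439 + 78449) = 0.0648

0.0648


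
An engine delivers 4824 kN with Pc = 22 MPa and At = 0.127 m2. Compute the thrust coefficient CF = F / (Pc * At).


CF = 4824000 / (22e6 * 0.127) = 1.73

1.73


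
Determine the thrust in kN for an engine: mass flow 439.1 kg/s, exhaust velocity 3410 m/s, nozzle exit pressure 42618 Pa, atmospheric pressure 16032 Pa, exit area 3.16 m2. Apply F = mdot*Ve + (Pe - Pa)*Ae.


F = 439.1 * 3410 + (42618 - 16032) * 3.16 = 1.5813e+06 N = 1581.3 kN

1581.3 kN


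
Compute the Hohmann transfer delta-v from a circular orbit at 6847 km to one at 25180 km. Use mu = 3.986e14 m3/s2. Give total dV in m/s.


V1 = sqrt(mu/r1) = 7629.89 m/s
dV1 = V1*(sqrt(2*r2/(r1+r2)) - 1) = 1937.71 m/s
V2 = sqrt(mu/r2) = 3978.7 m/s
dV2 = V2*(1 - sqrt(2*r1/(r1+r2))) = 1377.05 m/s
Total dV = 3315 m/s

3315 m/s


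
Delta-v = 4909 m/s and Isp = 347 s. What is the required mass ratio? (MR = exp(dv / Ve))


Ve = 347 * 9.81 = 3404.07 m/s
MR = exp(4909 / 3404.07) = 4.23

4.23


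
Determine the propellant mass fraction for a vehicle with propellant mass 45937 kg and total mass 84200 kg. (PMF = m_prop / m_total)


PMF = 45937 / 84200 = 0.546

0.546


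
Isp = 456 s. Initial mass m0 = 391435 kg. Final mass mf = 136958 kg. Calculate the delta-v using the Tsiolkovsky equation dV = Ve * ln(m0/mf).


Ve = 456 * 9.81 = 4473.36 m/s
dV = 4473.36 * ln(391435/136958) = 4698 m/s

4698 m/s


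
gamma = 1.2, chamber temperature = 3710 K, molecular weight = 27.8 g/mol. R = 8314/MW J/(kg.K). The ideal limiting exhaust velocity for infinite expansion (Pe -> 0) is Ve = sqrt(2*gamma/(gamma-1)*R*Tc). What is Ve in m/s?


R = 8314 / 27.8 = 299.06 J/(kg.K)
Ve = sqrt(2 * 1.2 / (1.2 - 1) * 299.06 * 3710) = 3649 m/s

3649 m/s


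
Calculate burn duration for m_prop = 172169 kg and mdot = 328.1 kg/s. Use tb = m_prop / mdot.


tb = 172169 / 328.1 = 524.7 s

524.7 s


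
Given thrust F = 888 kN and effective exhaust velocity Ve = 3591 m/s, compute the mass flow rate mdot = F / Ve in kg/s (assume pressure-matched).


mdot = F / Ve = 888000 / 3591 = 247.3 kg/s

247.3 kg/s


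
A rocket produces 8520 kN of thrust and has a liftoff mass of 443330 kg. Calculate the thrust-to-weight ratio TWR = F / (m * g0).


TWR = 8520000 / (443330 * 9.81) = 1.96

1.96


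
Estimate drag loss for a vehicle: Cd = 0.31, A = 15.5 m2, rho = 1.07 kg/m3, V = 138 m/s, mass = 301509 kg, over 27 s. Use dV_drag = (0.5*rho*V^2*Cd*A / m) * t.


D = 0.5 * 1.07 * 138^2 * 0.31 * 15.5 = 48955.93 N
a = 48955.93 / 301509 = 0.1624 m/s2
dV = 0.1624 * 27 = 4.4 m/s

4.4 m/s


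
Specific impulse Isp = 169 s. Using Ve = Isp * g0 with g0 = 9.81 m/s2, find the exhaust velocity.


Ve = Isp * g0 = 169 * 9.81 = 1657.9 m/s

1657.9 m/s


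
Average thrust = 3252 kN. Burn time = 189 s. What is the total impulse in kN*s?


It = 3252 * 189 = 614628 kN*s

614628 kN*s


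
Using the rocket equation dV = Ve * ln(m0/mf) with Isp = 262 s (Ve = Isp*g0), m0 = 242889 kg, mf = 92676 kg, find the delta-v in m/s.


Ve = 262 * 9.81 = 2570.22 m/s
dV = 2570.22 * ln(242889/92676) = 2476 m/s

2476 m/s


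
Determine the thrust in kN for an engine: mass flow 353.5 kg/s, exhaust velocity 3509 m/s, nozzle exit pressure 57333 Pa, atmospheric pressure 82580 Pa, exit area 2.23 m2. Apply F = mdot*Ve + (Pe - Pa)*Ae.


F = 353.5 * 3509 + (57333 - 82580) * 2.23 = 1.1841e+06 N = 1184.1 kN

1184.1 kN


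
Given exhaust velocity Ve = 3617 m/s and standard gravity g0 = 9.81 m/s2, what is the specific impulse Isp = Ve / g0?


Isp = Ve / g0 = 3617 / 9.81 = 368.7 s

368.7 s


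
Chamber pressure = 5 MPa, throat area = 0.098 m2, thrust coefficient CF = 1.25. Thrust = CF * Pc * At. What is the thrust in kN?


F = 1.25 * 5e6 * 0.098 = 612500.0 N = 612.5 kN

612.5 kN


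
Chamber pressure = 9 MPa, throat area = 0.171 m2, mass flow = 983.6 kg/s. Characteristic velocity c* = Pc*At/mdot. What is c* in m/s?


c* = 9e6 * 0.171 / 983.6 = 1565 m/s

1565 m/s


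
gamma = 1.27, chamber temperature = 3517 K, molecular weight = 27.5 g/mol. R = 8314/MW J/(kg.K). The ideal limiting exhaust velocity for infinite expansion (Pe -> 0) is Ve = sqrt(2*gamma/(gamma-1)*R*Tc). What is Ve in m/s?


R = 8314 / 27.5 = 302.33 J/(kg.K)
Ve = sqrt(2 * 1.27 / (1.27 - 1) * 302.33 * 3517) = 3163 m/s

3163 m/s


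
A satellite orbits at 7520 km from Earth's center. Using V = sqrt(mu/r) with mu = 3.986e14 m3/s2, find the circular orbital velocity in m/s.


V = sqrt(3.986e14 / 7520000) = 7280 m/s

7280 m/s


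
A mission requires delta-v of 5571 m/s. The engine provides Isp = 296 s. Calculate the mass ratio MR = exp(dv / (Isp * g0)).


Ve = 296 * 9.81 = 2903.76 m/s
MR = exp(5571 / 2903.76) = 6.811

6.811


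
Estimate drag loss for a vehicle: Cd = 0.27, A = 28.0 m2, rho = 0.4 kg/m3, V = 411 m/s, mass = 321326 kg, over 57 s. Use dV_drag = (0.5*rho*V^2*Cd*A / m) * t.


D = 0.5 * 0.4 * 411^2 * 0.27 * 28.0 = 255408.55 N
a = 255408.55 / 321326 = 0.7949 m/s2
dV = 0.7949 * 57 = 45.3 m/s

45.3 m/s


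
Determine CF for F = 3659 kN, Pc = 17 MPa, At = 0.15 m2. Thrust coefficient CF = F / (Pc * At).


CF = 3659000 / (17e6 * 0.15) = 1.43

1.43


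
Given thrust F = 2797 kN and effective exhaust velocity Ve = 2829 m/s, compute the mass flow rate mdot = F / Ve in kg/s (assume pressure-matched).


mdot = F / Ve = 2797000 / 2829 = 988.7 kg/s

988.7 kg/s


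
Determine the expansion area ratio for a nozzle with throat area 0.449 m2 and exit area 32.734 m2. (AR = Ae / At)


AR = 32.734 / 0.449 = 72.9

72.9


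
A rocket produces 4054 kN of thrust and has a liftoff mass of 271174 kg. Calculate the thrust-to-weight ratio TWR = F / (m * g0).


TWR = 4054000 / (271174 * 9.81) = 1.52

1.52


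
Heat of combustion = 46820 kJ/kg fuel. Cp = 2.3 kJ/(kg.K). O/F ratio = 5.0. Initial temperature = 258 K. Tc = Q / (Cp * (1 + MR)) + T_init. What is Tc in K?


Tc = 46820 / (2.3 * (1 + 5.0)) + 258 = 3651 K

3651 K


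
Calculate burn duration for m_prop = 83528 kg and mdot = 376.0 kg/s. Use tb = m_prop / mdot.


tb = 83528 / 376.0 = 222.1 s

222.1 s


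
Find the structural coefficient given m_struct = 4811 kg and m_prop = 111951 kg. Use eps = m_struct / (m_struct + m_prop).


eps = 4811 / (4811 + 111951) = 0.0412

0.0412


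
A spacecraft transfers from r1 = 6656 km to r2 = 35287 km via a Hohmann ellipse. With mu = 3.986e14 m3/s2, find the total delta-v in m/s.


V1 = sqrt(mu/r1) = 7738.59 m/s
dV1 = V1*(sqrt(2*r2/(r1+r2)) - 1) = 2299.58 m/s
V2 = sqrt(mu/r2) = 3360.94 m/s
dV2 = V2*(1 - sqrt(2*r1/(r1+r2))) = 1467.5 m/s
Total dV = 3767 m/s

3767 m/s


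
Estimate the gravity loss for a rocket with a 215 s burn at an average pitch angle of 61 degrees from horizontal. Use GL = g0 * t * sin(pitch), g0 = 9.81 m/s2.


GL = 9.81 * 215 * sin(61 deg) = 1845 m/s

1845 m/s


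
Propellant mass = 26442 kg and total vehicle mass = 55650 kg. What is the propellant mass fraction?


PMF = 26442 / 55650 = 0.475

0.475


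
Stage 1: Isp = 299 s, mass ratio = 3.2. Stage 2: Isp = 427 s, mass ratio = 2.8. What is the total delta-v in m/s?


dV1 = 299 * 9.81 * ln(3.2) = 3411.7 m/s
dV2 = 427 * 9.81 * ln(2.8) = 4312.9 m/s
Total dV = 3411.7 + 4312.9 = 7724.6 m/s ~ 7725 m/s

7725 m/s


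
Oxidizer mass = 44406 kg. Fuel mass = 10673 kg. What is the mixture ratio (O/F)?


MR = 44406 / 10673 = 4.16

4.16


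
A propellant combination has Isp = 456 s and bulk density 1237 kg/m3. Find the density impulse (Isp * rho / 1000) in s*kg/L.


rho*Isp = 456 * 1237 / 1000 = 564 s*kg/L

564 s*kg/L


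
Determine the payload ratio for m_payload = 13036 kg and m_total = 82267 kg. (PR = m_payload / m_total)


PR = 13036 / 82267 = 0.1585

0.1585


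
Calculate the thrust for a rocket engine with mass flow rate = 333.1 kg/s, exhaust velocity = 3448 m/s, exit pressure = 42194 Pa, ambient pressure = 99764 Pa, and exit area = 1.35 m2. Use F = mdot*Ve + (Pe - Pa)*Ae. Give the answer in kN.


F = 333.1 * 3448 + (42194 - 99764) * 1.35 = 1.0708e+06 N = 1070.8 kN

1070.8 kN


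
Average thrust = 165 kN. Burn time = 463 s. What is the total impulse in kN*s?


It = 165 * 463 = 76395 kN*s

76395 kN*s


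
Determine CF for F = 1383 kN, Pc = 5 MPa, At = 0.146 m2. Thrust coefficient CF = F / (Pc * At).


CF = 1383000 / (5e6 * 0.146) = 1.89

1.89


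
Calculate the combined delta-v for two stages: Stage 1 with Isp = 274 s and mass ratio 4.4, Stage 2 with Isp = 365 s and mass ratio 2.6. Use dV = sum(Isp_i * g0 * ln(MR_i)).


dV1 = 274 * 9.81 * ln(4.4) = 3982.5 m/s
dV2 = 365 * 9.81 * ln(2.6) = 3421.4 m/s
Total dV = 3982.5 + 3421.4 = 7403.9 m/s ~ 7404 m/s

7404 m/s


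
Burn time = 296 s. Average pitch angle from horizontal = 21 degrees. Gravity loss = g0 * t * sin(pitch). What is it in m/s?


GL = 9.81 * 296 * sin(21 deg) = 1041 m/s

1041 m/s


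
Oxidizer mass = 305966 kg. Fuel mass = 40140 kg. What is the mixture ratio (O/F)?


MR = 305966 / 40140 = 7.62

7.62


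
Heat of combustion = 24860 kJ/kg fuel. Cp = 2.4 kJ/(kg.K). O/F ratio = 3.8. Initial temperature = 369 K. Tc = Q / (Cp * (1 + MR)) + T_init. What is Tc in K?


Tc = 24860 / (2.4 * (1 + 3.8)) + 369 = 2527 K

2527 K


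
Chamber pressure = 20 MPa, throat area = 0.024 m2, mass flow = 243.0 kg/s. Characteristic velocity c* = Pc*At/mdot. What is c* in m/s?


c* = 20e6 * 0.024 / 243.0 = 1975 m/s

1975 m/s


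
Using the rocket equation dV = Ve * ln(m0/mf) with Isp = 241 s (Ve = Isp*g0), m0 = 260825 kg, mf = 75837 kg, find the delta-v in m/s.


Ve = 241 * 9.81 = 2364.21 m/s
dV = 2364.21 * ln(260825/75837) = 2920 m/s

2920 m/s


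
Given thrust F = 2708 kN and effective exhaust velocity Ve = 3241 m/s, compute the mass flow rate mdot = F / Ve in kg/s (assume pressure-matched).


mdot = F / Ve = 2708000 / 3241 = 835.5 kg/s

835.5 kg/s


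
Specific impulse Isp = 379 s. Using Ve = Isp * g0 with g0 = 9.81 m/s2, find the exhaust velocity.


Ve = Isp * g0 = 379 * 9.81 = 3718.0 m/s

3718.0 m/s


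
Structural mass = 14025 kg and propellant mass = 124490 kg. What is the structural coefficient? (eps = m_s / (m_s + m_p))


eps = 14025 / (14025 + 124490) = 0.1013

0.1013


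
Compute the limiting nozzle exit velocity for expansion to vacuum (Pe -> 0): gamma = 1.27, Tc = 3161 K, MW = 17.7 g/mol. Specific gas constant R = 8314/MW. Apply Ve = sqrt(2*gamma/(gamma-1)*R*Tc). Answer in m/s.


R = 8314 / 17.7 = 469.72 J/(kg.K)
Ve = sqrt(2 * 1.27 / (1.27 - 1) * 469.72 * 3161) = 3737 m/s

3737 m/s


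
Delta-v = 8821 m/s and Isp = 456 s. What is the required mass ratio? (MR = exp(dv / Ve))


Ve = 456 * 9.81 = 4473.36 m/s
MR = exp(8821 / 4473.36) = 7.184

7.184


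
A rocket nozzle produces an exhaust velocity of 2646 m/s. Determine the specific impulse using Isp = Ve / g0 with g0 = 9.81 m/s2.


Isp = Ve / g0 = 2646 / 9.81 = 269.7 s

269.7 s


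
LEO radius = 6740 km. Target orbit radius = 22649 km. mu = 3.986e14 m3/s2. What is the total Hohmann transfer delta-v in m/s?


V1 = sqrt(mu/r1) = 7690.22 m/s
dV1 = V1*(sqrt(2*r2/(r1+r2)) - 1) = 1857.2 m/s
V2 = sqrt(mu/r2) = 4195.12 m/s
dV2 = V2*(1 - sqrt(2*r1/(r1+r2))) = 1353.95 m/s
Total dV = 3211 m/s

3211 m/s


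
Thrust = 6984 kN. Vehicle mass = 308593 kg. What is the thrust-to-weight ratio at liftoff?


TWR = 6984000 / (308593 * 9.81) = 2.31

2.31


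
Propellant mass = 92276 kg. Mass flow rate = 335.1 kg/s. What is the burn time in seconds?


tb = 92276 / 335.1 = 275.4 s

275.4 s


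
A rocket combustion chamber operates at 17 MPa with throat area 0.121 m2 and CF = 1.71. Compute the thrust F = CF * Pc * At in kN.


F = 1.71 * 17e6 * 0.121 = 3.5175e+06 N = 3517.5 kN

3517.5 kN


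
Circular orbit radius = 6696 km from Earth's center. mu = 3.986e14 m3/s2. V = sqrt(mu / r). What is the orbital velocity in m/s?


V = sqrt(3.986e14 / 6696000) = 7715 m/s

7715 m/s


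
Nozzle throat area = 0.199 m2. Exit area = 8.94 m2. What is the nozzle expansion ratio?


AR = 8.94 / 0.199 = 44.9

44.9


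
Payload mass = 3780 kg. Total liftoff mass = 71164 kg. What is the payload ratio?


PR = 3780 / 71164 = 0.0531

0.0531


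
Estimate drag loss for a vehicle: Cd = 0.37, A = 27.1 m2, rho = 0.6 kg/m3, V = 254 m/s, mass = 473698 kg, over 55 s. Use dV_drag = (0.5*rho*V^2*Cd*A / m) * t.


D = 0.5 * 0.6 * 254^2 * 0.37 * 27.1 = 194070.58 N
a = 194070.58 / 473698 = 0.4097 m/s2
dV = 0.4097 * 55 = 22.5 m/s

22.5 m/s


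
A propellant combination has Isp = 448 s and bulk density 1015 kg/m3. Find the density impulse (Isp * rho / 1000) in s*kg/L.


rho*Isp = 448 * 1015 / 1000 = 455 s*kg/L

455 s*kg/L


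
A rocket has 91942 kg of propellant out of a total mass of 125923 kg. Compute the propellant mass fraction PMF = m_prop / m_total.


PMF = 91942 / 125923 = 0.73

0.73


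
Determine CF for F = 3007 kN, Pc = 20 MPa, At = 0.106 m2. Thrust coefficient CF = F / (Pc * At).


CF = 3007000 / (20e6 * 0.106) = 1.42

1.42


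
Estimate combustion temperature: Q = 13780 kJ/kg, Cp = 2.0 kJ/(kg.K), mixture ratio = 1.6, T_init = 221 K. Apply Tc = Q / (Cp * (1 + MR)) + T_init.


Tc = 13780 / (2.0 * (1 + 1.6)) + 221 = 2871 K

2871 K


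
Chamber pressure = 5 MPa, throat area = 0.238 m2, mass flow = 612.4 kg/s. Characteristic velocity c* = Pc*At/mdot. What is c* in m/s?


c* = 5e6 * 0.238 / 612.4 = 1943 m/s

1943 m/s


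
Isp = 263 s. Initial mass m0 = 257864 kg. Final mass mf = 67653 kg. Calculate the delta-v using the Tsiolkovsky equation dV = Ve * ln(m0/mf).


Ve = 263 * 9.81 = 2580.03 m/s
dV = 2580.03 * ln(257864/67653) = 3452 m/s

3452 m/s


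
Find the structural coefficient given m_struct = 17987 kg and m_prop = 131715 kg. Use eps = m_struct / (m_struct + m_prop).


eps = 17987 / (17987 + 131715) = 0.1202

0.1202


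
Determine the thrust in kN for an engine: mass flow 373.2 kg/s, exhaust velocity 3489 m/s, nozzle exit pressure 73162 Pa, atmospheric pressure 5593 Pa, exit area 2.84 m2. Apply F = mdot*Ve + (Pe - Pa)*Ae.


F = 373.2 * 3489 + (73162 - 5593) * 2.84 = 1.4940e+06 N = 1494.0 kN

1494.0 kN


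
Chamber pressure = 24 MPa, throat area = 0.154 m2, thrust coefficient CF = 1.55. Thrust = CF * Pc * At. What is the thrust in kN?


F = 1.55 * 24e6 * 0.154 = 5.7288e+06 N = 5728.8 kN

5728.8 kN


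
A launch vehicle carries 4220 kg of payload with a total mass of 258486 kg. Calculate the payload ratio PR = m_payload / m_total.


PR = 4220 / 258486 = 0.0163

0.0163


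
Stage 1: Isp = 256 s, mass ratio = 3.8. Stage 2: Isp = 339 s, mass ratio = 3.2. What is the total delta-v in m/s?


dV1 = 256 * 9.81 * ln(3.8) = 3352.7 m/s
dV2 = 339 * 9.81 * ln(3.2) = 3868.2 m/s
Total dV = 3352.7 + 3868.2 = 7220.9 m/s ~ 7221 m/s

7221 m/s


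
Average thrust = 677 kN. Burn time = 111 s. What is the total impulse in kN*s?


It = 677 * 111 = 75147 kN*s

75147 kN*s


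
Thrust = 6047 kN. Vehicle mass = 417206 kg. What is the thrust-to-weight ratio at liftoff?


TWR = 6047000 / (417206 * 9.81) = 1.48

1.48


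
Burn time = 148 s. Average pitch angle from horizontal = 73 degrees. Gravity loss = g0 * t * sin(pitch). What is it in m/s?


GL = 9.81 * 148 * sin(73 deg) = 1388 m/s

1388 m/s


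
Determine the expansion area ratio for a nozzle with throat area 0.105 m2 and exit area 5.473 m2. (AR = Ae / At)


AR = 5.473 / 0.105 = 52.1

52.1


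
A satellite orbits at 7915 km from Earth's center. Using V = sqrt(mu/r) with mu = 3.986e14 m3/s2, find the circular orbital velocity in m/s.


V = sqrt(3.986e14 / 7915000) = 7096 m/s

7096 m/s


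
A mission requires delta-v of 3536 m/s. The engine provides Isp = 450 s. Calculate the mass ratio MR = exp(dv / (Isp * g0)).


Ve = 450 * 9.81 = 4414.5 m/s
MR = exp(3536 / 4414.5) = 2.228

2.228


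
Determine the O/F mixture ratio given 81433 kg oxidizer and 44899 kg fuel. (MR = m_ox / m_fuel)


MR = 81433 / 44899 = 1.81

1.81


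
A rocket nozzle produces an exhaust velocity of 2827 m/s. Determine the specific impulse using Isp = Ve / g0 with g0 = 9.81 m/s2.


Isp = Ve / g0 = 2827 / 9.81 = 288.2 s

288.2 s


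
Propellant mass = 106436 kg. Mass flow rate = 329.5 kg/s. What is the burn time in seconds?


tb = 106436 / 329.5 = 323.0 s

323.0 s


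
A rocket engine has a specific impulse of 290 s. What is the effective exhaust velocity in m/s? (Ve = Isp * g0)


Ve = Isp * g0 = 290 * 9.81 = 2844.9 m/s

2844.9 m/s


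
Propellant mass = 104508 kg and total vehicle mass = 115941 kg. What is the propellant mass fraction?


PMF = 104508 / 115941 = 0.901

0.901


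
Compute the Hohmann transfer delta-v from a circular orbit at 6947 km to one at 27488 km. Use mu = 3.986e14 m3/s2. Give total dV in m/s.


V1 = sqrt(mu/r1) = 7574.78 m/s
dV1 = V1*(sqrt(2*r2/(r1+r2)) - 1) = 1996.2 m/s
V2 = sqrt(mu/r2) = 3808.0 m/s
dV2 = V2*(1 - sqrt(2*r1/(r1+r2))) = 1389.14 m/s
Total dV = 3385 m/s

3385 m/s


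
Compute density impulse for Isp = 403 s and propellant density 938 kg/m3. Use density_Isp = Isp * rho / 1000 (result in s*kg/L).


rho*Isp = 403 * 938 / 1000 = 378 s*kg/L

378 s*kg/L


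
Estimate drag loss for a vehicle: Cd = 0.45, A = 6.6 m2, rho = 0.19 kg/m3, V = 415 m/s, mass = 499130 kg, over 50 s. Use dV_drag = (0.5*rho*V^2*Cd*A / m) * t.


D = 0.5 * 0.19 * 415^2 * 0.45 * 6.6 = 48593.28 N
a = 48593.28 / 499130 = 0.0974 m/s2
dV = 0.0974 * 50 = 4.9 m/s

4.9 m/s
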